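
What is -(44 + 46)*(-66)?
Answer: 5940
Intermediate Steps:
-(44 + 46)*(-66) = -1*90*(-66) = -90*(-66) = 5940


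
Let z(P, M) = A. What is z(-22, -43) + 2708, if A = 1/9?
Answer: 24373/9 ≈ 2708.1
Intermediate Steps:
A = ⅑ ≈ 0.11111
z(P, M) = ⅑
z(-22, -43) + 2708 = ⅑ + 2708 = 24373/9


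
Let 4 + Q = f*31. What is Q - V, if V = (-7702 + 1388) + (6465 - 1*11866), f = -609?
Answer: -7168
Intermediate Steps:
Q = -18883 (Q = -4 - 609*31 = -4 - 18879 = -18883)
V = -11715 (V = -6314 + (6465 - 11866) = -6314 - 5401 = -11715)
Q - V = -18883 - 1*(-11715) = -18883 + 11715 = -7168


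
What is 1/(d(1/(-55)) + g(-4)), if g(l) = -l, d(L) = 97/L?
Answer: -1/5331 ≈ -0.00018758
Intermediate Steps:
1/(d(1/(-55)) + g(-4)) = 1/(97/(1/(-55)) - 1*(-4)) = 1/(97/(-1/55) + 4) = 1/(97*(-55) + 4) = 1/(-5335 + 4) = 1/(-5331) = -1/5331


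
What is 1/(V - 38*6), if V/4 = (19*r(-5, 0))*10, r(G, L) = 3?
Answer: 1/2052 ≈ 0.00048733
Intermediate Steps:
V = 2280 (V = 4*((19*3)*10) = 4*(57*10) = 4*570 = 2280)
1/(V - 38*6) = 1/(2280 - 38*6) = 1/(2280 - 228) = 1/2052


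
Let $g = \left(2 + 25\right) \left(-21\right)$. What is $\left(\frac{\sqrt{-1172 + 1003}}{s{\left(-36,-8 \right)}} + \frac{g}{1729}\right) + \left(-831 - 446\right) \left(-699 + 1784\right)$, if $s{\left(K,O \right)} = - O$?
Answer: $- \frac{342229696}{247} + \frac{13 i}{8} \approx -1.3855 \cdot 10^{6} + 1.625 i$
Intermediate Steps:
$g = -567$ ($g = 27 \left(-21\right) = -567$)
$\left(\frac{\sqrt{-1172 + 1003}}{s{\left(-36,-8 \right)}} + \frac{g}{1729}\right) + \left(-831 - 446\right) \left(-699 + 1784\right) = \left(\frac{\sqrt{-1172 + 1003}}{\left(-1\right) \left(-8\right)} - \frac{567}{1729}\right) + \left(-831 - 446\right) \left(-699 + 1784\right) = \left(\frac{\sqrt{-169}}{8} - \frac{81}{247}\right) - 1385545 = \left(13 i \frac{1}{8} - \frac{81}{247}\right) - 1385545 = \left(\frac{13 i}{8} - \frac{81}{247}\right) - 1385545 = \left(- \frac{81}{247} + \frac{13 i}{8}\right) - 1385545 = - \frac{342229696}{247} + \frac{13 i}{8}$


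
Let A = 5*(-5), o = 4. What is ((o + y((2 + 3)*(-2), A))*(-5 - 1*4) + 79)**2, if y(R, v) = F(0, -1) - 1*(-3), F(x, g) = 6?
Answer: 1444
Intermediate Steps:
A = -25
y(R, v) = 9 (y(R, v) = 6 - 1*(-3) = 6 + 3 = 9)
((o + y((2 + 3)*(-2), A))*(-5 - 1*4) + 79)**2 = ((4 + 9)*(-5 - 1*4) + 79)**2 = (13*(-5 - 4) + 79)**2 = (13*(-9) + 79)**2 = (-117 + 79)**2 = (-38)**2 = 1444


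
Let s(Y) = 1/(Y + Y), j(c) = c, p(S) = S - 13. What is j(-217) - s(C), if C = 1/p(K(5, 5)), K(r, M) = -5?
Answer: -208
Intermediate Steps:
p(S) = -13 + S
C = -1/18 (C = 1/(-13 - 5) = 1/(-18) = -1/18 ≈ -0.055556)
s(Y) = 1/(2*Y)
j(-217) - s(C) = -217 - 1/(2*(-1/18)) = -217 - (-18)/2 = -217 - 1*(-9) = -217 + 9 = -208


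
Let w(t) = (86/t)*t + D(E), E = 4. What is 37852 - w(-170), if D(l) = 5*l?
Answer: 37746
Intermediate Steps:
w(t) = 106 (w(t) = (86/t)*t + 5*4 = 86 + 20 = 106)
37852 - w(-170) = 37852 - 1*106 = 37852 - 106 = 37746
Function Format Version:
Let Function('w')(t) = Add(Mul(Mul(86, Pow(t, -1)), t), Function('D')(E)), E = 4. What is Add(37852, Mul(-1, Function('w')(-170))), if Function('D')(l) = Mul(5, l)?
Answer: 37746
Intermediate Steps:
Function('w')(t) = 106 (Function('w')(t) = Add(Mul(Mul(86, Pow(t, -1)), t), Mul(5, 4)) = Add(86, 20) = 106)
Add(37852, Mul(-1, Function('w')(-170))) = Add(37852, Mul(-1, 106)) = Add(37852, -106) = 37746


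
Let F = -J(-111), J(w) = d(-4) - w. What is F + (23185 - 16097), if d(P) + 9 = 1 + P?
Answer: 6989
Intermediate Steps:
d(P) = -8 + P (d(P) = -9 + (1 + P) = -8 + P)
J(w) = -12 - w (J(w) = (-8 - 4) - w = -12 - w)
F = -99 (F = -(-12 - 1*(-111)) = -(-12 + 111) = -1*99 = -99)
F + (23185 - 16097) = -99 + (23185 - 16097) = -99 + 7088 = 6989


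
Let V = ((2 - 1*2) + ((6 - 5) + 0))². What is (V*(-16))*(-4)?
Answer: 64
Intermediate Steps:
V = 1 (V = ((2 - 2) + (1 + 0))² = (0 + 1)² = 1² = 1)
(V*(-16))*(-4) = (1*(-16))*(-4) = -16*(-4) = 64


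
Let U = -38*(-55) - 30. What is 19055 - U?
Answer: 16995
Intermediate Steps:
U = 2060 (U = 2090 - 30 = 2060)
19055 - U = 19055 - 1*2060 = 19055 - 2060 = 16995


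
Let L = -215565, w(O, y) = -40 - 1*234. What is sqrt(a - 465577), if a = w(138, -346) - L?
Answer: I*sqrt(250286) ≈ 500.29*I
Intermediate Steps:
w(O, y) = -274 (w(O, y) = -40 - 234 = -274)
a = 215291 (a = -274 - 1*(-215565) = -274 + 215565 = 215291)
sqrt(a - 465577) = sqrt(215291 - 465577) = sqrt(-250286) = I*sqrt(250286)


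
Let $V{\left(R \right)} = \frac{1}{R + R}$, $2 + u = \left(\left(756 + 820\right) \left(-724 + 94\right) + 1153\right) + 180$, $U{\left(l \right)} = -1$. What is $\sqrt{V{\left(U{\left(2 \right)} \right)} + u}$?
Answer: $\frac{i \sqrt{3966198}}{2} \approx 995.77 i$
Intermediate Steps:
$u = -991549$ ($u = -2 + \left(\left(\left(756 + 820\right) \left(-724 + 94\right) + 1153\right) + 180\right) = -2 + \left(\left(1576 \left(-630\right) + 1153\right) + 180\right) = -2 + \left(\left(-992880 + 1153\right) + 180\right) = -2 + \left(-991727 + 180\right) = -2 - 991547 = -991549$)
$V{\left(R \right)} = \frac{1}{2 R}$
$\sqrt{V{\left(U{\left(2 \right)} \right)} + u} = \sqrt{\frac{1}{2 \left(-1\right)} - 991549} = \sqrt{\frac{1}{2} \left(-1\right) - 991549} = \sqrt{- \frac{1}{2} - 991549} = \sqrt{- \frac{1983099}{2}} = \frac{i \sqrt{3966198}}{2}$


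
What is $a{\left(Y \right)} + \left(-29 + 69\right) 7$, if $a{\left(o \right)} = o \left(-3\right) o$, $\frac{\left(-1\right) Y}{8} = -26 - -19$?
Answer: $-9128$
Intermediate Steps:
$Y = 56$ ($Y = - 8 \left(-26 - -19\right) = - 8 \left(-26 + 19\right) = \left(-8\right) \left(-7\right) = 56$)
$a{\left(o \right)} = - 3 o^{2}$ ($a{\left(o \right)} = - 3 o o = - 3 o^{2}$)
$a{\left(Y \right)} + \left(-29 + 69\right) 7 = - 3 \cdot 56^{2} + \left(-29 + 69\right) 7 = \left(-3\right) 3136 + 40 \cdot 7 = -9408 + 280 = -9128$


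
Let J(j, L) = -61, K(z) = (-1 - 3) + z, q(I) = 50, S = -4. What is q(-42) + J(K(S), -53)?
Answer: -11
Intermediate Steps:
K(z) = -4 + z
q(-42) + J(K(S), -53) = 50 - 61 = -11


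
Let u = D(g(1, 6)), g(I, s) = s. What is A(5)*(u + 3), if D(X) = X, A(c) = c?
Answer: 45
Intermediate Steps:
u = 6
A(5)*(u + 3) = 5*(6 + 3) = 5*9 = 45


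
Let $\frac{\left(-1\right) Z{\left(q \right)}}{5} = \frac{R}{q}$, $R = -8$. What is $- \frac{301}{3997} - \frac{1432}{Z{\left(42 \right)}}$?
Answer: $- \frac{4292993}{2855} \approx -1503.7$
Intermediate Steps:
$Z{\left(q \right)} = \frac{40}{q}$ ($Z{\left(q \right)} = - 5 \left(- \frac{8}{q}\right) = \frac{40}{q}$)
$- \frac{301}{3997} - \frac{1432}{Z{\left(42 \right)}} = - \frac{301}{3997} - \frac{1432}{40 \cdot \frac{1}{42}} = \left(-301\right) \frac{1}{3997} - \frac{1432}{40 \cdot \frac{1}{42}} = - \frac{43}{571} - \frac{1432}{\frac{20}{21}} = - \frac{43}{571} - \frac{7518}{5} = - \frac{4292993}{2855}$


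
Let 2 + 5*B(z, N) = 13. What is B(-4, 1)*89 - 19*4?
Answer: 599/5 ≈ 119.80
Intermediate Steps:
B(z, N) = 11/5 (B(z, N) = -2/5 + (1/5)*13 = -2/5 + 13/5 = 11/5)
B(-4, 1)*89 - 19*4 = (11/5)*89 - 19*4 = 979/5 - 76 = 599/5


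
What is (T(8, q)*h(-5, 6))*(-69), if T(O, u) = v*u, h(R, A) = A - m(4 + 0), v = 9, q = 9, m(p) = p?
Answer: -11178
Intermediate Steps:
h(R, A) = -4 + A (h(R, A) = A - (4 + 0) = A - 1*4 = A - 4 = -4 + A)
T(O, u) = 9*u
(T(8, q)*h(-5, 6))*(-69) = ((9*9)*(-4 + 6))*(-69) = (81*2)*(-69) = 162*(-69) = -11178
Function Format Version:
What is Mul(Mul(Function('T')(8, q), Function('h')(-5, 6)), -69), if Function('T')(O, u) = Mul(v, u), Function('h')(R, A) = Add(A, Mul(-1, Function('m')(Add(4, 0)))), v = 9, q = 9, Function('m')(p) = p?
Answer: -11178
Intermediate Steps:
Function('h')(R, A) = Add(-4, A) (Function('h')(R, A) = Add(A, Mul(-1, Add(4, 0))) = Add(A, Mul(-1, 4)) = Add(A, -4) = Add(-4, A))
Function('T')(O, u) = Mul(9, u)
Mul(Mul(Function('T')(8, q), Function('h')(-5, 6)), -69) = Mul(Mul(Mul(9, 9), Add(-4, 6)), -69) = Mul(Mul(81, 2), -69) = Mul(162, -69) = -11178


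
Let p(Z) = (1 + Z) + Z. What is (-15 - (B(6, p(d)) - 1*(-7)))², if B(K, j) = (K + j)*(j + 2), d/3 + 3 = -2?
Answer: 413449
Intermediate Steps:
d = -15 (d = -9 + 3*(-2) = -9 - 6 = -15)
p(Z) = 1 + 2*Z
B(K, j) = (2 + j)*(K + j) (B(K, j) = (K + j)*(2 + j) = (2 + j)*(K + j))
(-15 - (B(6, p(d)) - 1*(-7)))² = (-15 - (((1 + 2*(-15))² + 2*6 + 2*(1 + 2*(-15)) + 6*(1 + 2*(-15))) - 1*(-7)))² = (-15 - (((1 - 30)² + 12 + 2*(1 - 30) + 6*(1 - 30)) + 7))² = (-15 - (((-29)² + 12 + 2*(-29) + 6*(-29)) + 7))² = (-15 - ((841 + 12 - 58 - 174) + 7))² = (-15 - (621 + 7))² = (-15 - 1*628)² = (-15 - 628)² = (-643)² = 413449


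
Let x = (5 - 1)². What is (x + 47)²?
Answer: 3969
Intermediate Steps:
x = 16 (x = 4² = 16)
(x + 47)² = (16 + 47)² = 63² = 3969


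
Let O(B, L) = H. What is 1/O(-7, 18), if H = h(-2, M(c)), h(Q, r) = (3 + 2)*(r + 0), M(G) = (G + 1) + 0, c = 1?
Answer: 1/10 ≈ 0.10000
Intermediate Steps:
M(G) = 1 + G (M(G) = (1 + G) + 0 = 1 + G)
h(Q, r) = 5*r
H = 10 (H = 5*(1 + 1) = 5*2 = 10)
O(B, L) = 10
1/O(-7, 18) = 1/10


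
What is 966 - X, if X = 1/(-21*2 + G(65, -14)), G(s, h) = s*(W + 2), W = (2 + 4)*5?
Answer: 1968707/2038 ≈ 966.00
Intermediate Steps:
W = 30 (W = 6*5 = 30)
G(s, h) = 32*s (G(s, h) = s*(30 + 2) = s*32 = 32*s)
X = 1/2038 (X = 1/(-21*2 + 32*65) = 1/(-42 + 2080) = 1/2038 ≈ 0.00049068)
966 - X = 966 - 1*1/2038 = 966 - 1/2038 = 1968707/2038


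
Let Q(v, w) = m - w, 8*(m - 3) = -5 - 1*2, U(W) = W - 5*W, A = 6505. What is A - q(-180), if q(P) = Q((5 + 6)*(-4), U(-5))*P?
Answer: 6575/2 ≈ 3287.5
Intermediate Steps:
U(W) = -4*W
m = 17/8 (m = 3 + (-5 - 1*2)/8 = 3 + (-5 - 2)/8 = 3 + (1/8)*(-7) = 3 - 7/8 = 17/8 ≈ 2.1250)
Q(v, w) = 17/8 - w
q(P) = -143*P/8 (q(P) = (17/8 - (-4)*(-5))*P = (17/8 - 1*20)*P = (17/8 - 20)*P = -143*P/8)
A - q(-180) = 6505 - (-143)*(-180)/8 = 6505 - 1*6435/2 = 6505 - 6435/2 = 6575/2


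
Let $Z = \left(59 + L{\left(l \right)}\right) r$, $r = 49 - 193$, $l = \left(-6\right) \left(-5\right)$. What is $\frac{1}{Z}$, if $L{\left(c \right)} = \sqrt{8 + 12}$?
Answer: $- \frac{59}{498384} + \frac{\sqrt{5}}{249192} \approx -0.00010941$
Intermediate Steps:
$l = 30$
$L{\left(c \right)} = 2 \sqrt{5}$ ($L{\left(c \right)} = \sqrt{20} = 2 \sqrt{5}$)
$r = -144$
$Z = -8496 - 288 \sqrt{5}$ ($Z = \left(59 + 2 \sqrt{5}\right) \left(-144\right) = -8496 - 288 \sqrt{5} \approx -9140.0$)
$\frac{1}{Z} = \frac{1}{-8496 - 288 \sqrt{5}}$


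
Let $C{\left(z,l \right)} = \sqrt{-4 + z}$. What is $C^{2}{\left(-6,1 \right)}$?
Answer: $-10$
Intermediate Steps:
$C^{2}{\left(-6,1 \right)} = \left(\sqrt{-4 - 6}\right)^{2} = \left(\sqrt{-10}\right)^{2} = \left(i \sqrt{10}\right)^{2} = -10$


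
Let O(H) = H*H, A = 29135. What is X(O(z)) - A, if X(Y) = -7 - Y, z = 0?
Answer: -29142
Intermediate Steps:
O(H) = H²
X(O(z)) - A = (-7 - 1*0²) - 1*29135 = (-7 - 1*0) - 29135 = (-7 + 0) - 29135 = -7 - 29135 = -29142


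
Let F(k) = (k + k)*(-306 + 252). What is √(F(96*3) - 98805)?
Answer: I*√129909 ≈ 360.43*I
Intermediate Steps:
F(k) = -108*k (F(k) = (2*k)*(-54) = -108*k)
√(F(96*3) - 98805) = √(-10368*3 - 98805) = √(-108*288 - 98805) = √(-31104 - 98805) = √(-129909) = I*√129909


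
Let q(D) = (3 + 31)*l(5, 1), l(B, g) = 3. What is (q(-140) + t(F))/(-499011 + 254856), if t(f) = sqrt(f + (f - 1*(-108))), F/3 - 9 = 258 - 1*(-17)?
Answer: -34/81385 - 2*sqrt(453)/244155 ≈ -0.00059211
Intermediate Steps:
F = 852 (F = 27 + 3*(258 - 1*(-17)) = 27 + 3*(258 + 17) = 27 + 3*275 = 27 + 825 = 852)
q(D) = 102 (q(D) = (3 + 31)*3 = 34*3 = 102)
t(f) = sqrt(108 + 2*f) (t(f) = sqrt(f + (f + 108)) = sqrt(f + (108 + f)) = sqrt(108 + 2*f))
(q(-140) + t(F))/(-499011 + 254856) = (102 + sqrt(108 + 2*852))/(-499011 + 254856) = (102 + sqrt(108 + 1704))/(-244155) = (102 + sqrt(1812))*(-1/244155) = (102 + 2*sqrt(453))*(-1/244155) = -34/81385 - 2*sqrt(453)/244155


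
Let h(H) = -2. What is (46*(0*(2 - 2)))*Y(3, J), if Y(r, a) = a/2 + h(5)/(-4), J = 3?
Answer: 0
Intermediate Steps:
Y(r, a) = 1/2 + a/2 (Y(r, a) = a/2 - 2/(-4) = a*(1/2) - 2*(-1/4) = a/2 + 1/2 = 1/2 + a/2)
(46*(0*(2 - 2)))*Y(3, J) = (46*(0*(2 - 2)))*(1/2 + (1/2)*3) = (46*(0*0))*(1/2 + 3/2) = (46*0)*2 = 0*2 = 0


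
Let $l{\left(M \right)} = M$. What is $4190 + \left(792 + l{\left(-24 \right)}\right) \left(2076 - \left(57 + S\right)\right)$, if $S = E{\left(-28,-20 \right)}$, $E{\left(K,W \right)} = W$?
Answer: $1570142$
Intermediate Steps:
$S = -20$
$4190 + \left(792 + l{\left(-24 \right)}\right) \left(2076 - \left(57 + S\right)\right) = 4190 + \left(792 - 24\right) \left(2076 - 37\right) = 4190 + 768 \left(2076 + \left(-57 + 20\right)\right) = 4190 + 768 \left(2076 - 37\right) = 4190 + 768 \cdot 2039 = 4190 + 1565952 = 1570142$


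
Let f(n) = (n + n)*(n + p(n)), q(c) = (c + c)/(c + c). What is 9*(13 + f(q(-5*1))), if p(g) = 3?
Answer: 189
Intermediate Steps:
q(c) = 1 (q(c) = (2*c)/((2*c)) = (2*c)*(1/(2*c)) = 1)
f(n) = 2*n*(3 + n) (f(n) = (n + n)*(n + 3) = (2*n)*(3 + n) = 2*n*(3 + n))
9*(13 + f(q(-5*1))) = 9*(13 + 2*1*(3 + 1)) = 9*(13 + 2*1*4) = 9*(13 + 8) = 9*21 = 189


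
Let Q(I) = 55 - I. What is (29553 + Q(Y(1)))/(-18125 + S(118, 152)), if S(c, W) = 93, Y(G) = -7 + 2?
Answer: -29613/18032 ≈ -1.6422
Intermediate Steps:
Y(G) = -5
(29553 + Q(Y(1)))/(-18125 + S(118, 152)) = (29553 + (55 - 1*(-5)))/(-18125 + 93) = (29553 + (55 + 5))/(-18032) = (29553 + 60)*(-1/18032) = 29613*(-1/18032) = -29613/18032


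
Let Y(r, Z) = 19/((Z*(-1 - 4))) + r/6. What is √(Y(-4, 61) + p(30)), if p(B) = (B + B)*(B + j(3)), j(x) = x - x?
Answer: √1506394695/915 ≈ 42.418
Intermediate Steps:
j(x) = 0
Y(r, Z) = -19/(5*Z) + r/6 (Y(r, Z) = 19/((Z*(-5))) + r*(⅙) = 19/((-5*Z)) + r/6 = 19*(-1/(5*Z)) + r/6 = -19/(5*Z) + r/6)
p(B) = 2*B² (p(B) = (B + B)*(B + 0) = (2*B)*B = 2*B²)
√(Y(-4, 61) + p(30)) = √((-19/5/61 + (⅙)*(-4)) + 2*30²) = √((-19/5*1/61 - ⅔) + 2*900) = √((-19/305 - ⅔) + 1800) = √(-667/915 + 1800) = √(1646333/915) = √1506394695/915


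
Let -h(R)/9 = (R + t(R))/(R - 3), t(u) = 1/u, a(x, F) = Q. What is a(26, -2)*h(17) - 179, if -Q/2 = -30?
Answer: -99601/119 ≈ -836.98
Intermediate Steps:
Q = 60 (Q = -2*(-30) = 60)
a(x, F) = 60
h(R) = -9*(R + 1/R)/(-3 + R) (h(R) = -9*(R + 1/R)/(R - 3) = -9*(R + 1/R)/(-3 + R))
a(26, -2)*h(17) - 179 = 60*(9*(-1 - 1*17²)/(17*(-3 + 17))) - 179 = 60*(9*(1/17)*(-1 - 1*289)/14) - 179 = 60*(9*(1/17)*(1/14)*(-1 - 289)) - 179 = 60*(9*(1/17)*(1/14)*(-290)) - 179 = 60*(-1305/119) - 179 = -78300/119 - 179 = -99601/119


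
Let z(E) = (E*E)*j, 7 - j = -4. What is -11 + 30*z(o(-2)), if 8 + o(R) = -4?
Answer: 47509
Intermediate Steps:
j = 11 (j = 7 - 1*(-4) = 7 + 4 = 11)
o(R) = -12 (o(R) = -8 - 4 = -12)
z(E) = 11*E² (z(E) = (E*E)*11 = E²*11 = 11*E²)
-11 + 30*z(o(-2)) = -11 + 30*(11*(-12)²) = -11 + 30*(11*144) = -11 + 30*1584 = -11 + 47520 = 47509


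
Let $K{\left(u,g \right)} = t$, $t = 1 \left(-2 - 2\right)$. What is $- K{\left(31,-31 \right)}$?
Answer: $4$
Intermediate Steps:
$t = -4$ ($t = 1 \left(-4\right) = -4$)
$K{\left(u,g \right)} = -4$
$- K{\left(31,-31 \right)} = \left(-1\right) \left(-4\right) = 4$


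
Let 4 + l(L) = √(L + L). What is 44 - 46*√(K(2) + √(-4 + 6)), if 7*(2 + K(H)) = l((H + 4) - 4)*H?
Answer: 44 - 46*√(-126 + 49*√2)/7 ≈ 44.0 - 49.484*I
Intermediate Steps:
l(L) = -4 + √2*√L (l(L) = -4 + √(L + L) = -4 + √(2*L) = -4 + √2*√L)
K(H) = -2 + H*(-4 + √2*√H)/7 (K(H) = -2 + ((-4 + √2*√((H + 4) - 4))*H)/7 = -2 + ((-4 + √2*√((4 + H) - 4))*H)/7 = -2 + ((-4 + √2*√H)*H)/7 = -2 + (H*(-4 + √2*√H))/7 = -2 + H*(-4 + √2*√H)/7)
44 - 46*√(K(2) + √(-4 + 6)) = 44 - 46*√((-2 + (⅐)*2*(-4 + √2*√2)) + √(-4 + 6)) = 44 - 46*√((-2 + (⅐)*2*(-4 + 2)) + √2) = 44 - 46*√((-2 + (⅐)*2*(-2)) + √2) = 44 - 46*√((-2 - 4/7) + √2) = 44 - 46*√(-18/7 + √2)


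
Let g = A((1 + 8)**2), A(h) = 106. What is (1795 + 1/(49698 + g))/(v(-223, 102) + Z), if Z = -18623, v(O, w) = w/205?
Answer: -18326627105/190132397852 ≈ -0.096389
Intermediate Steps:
v(O, w) = w/205 (v(O, w) = w*(1/205) = w/205)
g = 106
(1795 + 1/(49698 + g))/(v(-223, 102) + Z) = (1795 + 1/(49698 + 106))/((1/205)*102 - 18623) = (1795 + 1/49804)/(102/205 - 18623) = (1795 + 1/49804)/(-3817613/205) = (89398181/49804)*(-205/3817613) = -18326627105/190132397852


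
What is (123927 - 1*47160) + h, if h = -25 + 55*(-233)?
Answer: 63927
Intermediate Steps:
h = -12840 (h = -25 - 12815 = -12840)
(123927 - 1*47160) + h = (123927 - 1*47160) - 12840 = (123927 - 47160) - 12840 = 76767 - 12840 = 63927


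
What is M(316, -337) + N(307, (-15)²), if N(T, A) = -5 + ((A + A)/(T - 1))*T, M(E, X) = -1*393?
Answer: 909/17 ≈ 53.471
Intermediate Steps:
M(E, X) = -393
N(T, A) = -5 + 2*A*T/(-1 + T) (N(T, A) = -5 + ((2*A)/(-1 + T))*T = -5 + (2*A/(-1 + T))*T = -5 + 2*A*T/(-1 + T))
M(316, -337) + N(307, (-15)²) = -393 + (5 - 5*307 + 2*(-15)²*307)/(-1 + 307) = -393 + (5 - 1535 + 2*225*307)/306 = -393 + (5 - 1535 + 138150)/306 = -393 + (1/306)*136620 = -393 + 7590/17 = 909/17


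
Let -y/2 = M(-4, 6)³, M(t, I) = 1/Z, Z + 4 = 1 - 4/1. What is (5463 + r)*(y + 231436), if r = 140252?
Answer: 11567228273250/343 ≈ 3.3724e+10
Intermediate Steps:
Z = -7 (Z = -4 + (1 - 4/1) = -4 + (1 - 4*1) = -4 + (1 - 4) = -4 - 3 = -7)
M(t, I) = -⅐ (M(t, I) = 1/(-7) = -⅐)
y = 2/343 (y = -2*(-⅐)³ = -2*(-1/343) = 2/343 ≈ 0.0058309)
(5463 + r)*(y + 231436) = (5463 + 140252)*(2/343 + 231436) = 145715*(79382550/343) = 11567228273250/343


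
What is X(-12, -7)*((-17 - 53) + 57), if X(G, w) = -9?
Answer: 117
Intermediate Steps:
X(-12, -7)*((-17 - 53) + 57) = -9*((-17 - 53) + 57) = -9*(-70 + 57) = -9*(-13) = 117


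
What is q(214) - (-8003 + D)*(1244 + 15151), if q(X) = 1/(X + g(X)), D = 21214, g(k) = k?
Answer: -92702379659/428 ≈ -2.1659e+8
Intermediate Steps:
q(X) = 1/(2*X) (q(X) = 1/(X + X) = 1/(2*X))
q(214) - (-8003 + D)*(1244 + 15151) = (½)/214 - (-8003 + 21214)*(1244 + 15151) = (½)*(1/214) - 13211*16395 = 1/428 - 1*216594345 = 1/428 - 216594345 = -92702379659/428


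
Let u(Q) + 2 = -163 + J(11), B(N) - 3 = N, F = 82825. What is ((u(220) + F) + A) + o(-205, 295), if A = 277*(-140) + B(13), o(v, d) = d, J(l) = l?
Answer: 44202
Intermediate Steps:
B(N) = 3 + N
u(Q) = -154 (u(Q) = -2 + (-163 + 11) = -2 - 152 = -154)
A = -38764 (A = 277*(-140) + (3 + 13) = -38780 + 16 = -38764)
((u(220) + F) + A) + o(-205, 295) = ((-154 + 82825) - 38764) + 295 = (82671 - 38764) + 295 = 43907 + 295 = 44202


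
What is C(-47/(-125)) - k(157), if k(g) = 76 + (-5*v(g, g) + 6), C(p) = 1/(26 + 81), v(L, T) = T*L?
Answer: 13178442/107 ≈ 1.2316e+5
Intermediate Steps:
v(L, T) = L*T
C(p) = 1/107
k(g) = 82 - 5*g² (k(g) = 76 + (-5*g*g + 6) = 76 + (-5*g² + 6) = 76 + (6 - 5*g²) = 82 - 5*g²)
C(-47/(-125)) - k(157) = 1/107 - (82 - 5*157²) = 1/107 - (82 - 5*24649) = 1/107 - (82 - 123245) = 1/107 - 1*(-123163) = 1/107 + 123163 = 13178442/107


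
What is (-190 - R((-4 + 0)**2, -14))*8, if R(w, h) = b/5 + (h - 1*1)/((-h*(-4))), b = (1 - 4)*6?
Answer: -52267/35 ≈ -1493.3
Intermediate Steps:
b = -18 (b = -3*6 = -18)
R(w, h) = -18/5 + (-1 + h)/(4*h) (R(w, h) = -18/5 + (h - 1*1)/((-h*(-4))) = -18*1/5 + (h - 1)/((-(-4)*h)) = -18/5 + (-1 + h)/((4*h)) = -18/5 + (-1 + h)*(1/(4*h)) = -18/5 + (-1 + h)/(4*h))
(-190 - R((-4 + 0)**2, -14))*8 = (-190 - (-5 - 67*(-14))/(20*(-14)))*8 = (-190 - (-1)*(-5 + 938)/(20*14))*8 = (-190 - (-1)*933/(20*14))*8 = (-190 - 1*(-933/280))*8 = (-190 + 933/280)*8 = -52267/280*8 = -52267/35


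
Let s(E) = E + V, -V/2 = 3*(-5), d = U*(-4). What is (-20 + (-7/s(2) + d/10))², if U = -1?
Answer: 10055241/25600 ≈ 392.78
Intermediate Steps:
d = 4 (d = -1*(-4) = 4)
V = 30 (V = -6*(-5) = -2*(-15) = 30)
s(E) = 30 + E (s(E) = E + 30 = 30 + E)
(-20 + (-7/s(2) + d/10))² = (-20 + (-7/(30 + 2) + 4/10))² = (-20 + (-7/32 + 4*(⅒)))² = (-20 + (-7*1/32 + ⅖))² = (-20 + (-7/32 + ⅖))² = (-20 + 29/160)² = (-3171/160)² = 10055241/25600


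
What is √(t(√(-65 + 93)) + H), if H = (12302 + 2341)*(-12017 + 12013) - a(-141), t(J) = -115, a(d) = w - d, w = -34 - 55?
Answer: I*√58739 ≈ 242.36*I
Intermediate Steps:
w = -89
a(d) = -89 - d
H = -58624 (H = (12302 + 2341)*(-12017 + 12013) - (-89 - 1*(-141)) = 14643*(-4) - (-89 + 141) = -58572 - 1*52 = -58572 - 52 = -58624)
√(t(√(-65 + 93)) + H) = √(-115 - 58624) = √(-58739) = I*√58739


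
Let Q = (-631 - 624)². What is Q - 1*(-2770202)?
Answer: 4345227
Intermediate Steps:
Q = 1575025 (Q = (-1255)² = 1575025)
Q - 1*(-2770202) = 1575025 - 1*(-2770202) = 1575025 + 2770202 = 4345227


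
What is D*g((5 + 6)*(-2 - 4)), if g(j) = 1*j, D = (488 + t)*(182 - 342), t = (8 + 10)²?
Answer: 8574720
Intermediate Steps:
t = 324 (t = 18² = 324)
D = -129920 (D = (488 + 324)*(182 - 342) = 812*(-160) = -129920)
g(j) = j
D*g((5 + 6)*(-2 - 4)) = -129920*(5 + 6)*(-2 - 4) = -1429120*(-6) = -129920*(-66) = 8574720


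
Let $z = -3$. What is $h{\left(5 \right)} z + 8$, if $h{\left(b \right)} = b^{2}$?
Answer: $-67$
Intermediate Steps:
$h{\left(5 \right)} z + 8 = 5^{2} \left(-3\right) + 8 = 25 \left(-3\right) + 8 = -75 + 8 = -67$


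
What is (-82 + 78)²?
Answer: 16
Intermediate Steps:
(-82 + 78)² = (-4)² = 16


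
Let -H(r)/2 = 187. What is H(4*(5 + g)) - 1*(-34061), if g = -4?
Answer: 33687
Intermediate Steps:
H(r) = -374 (H(r) = -2*187 = -374)
H(4*(5 + g)) - 1*(-34061) = -374 - 1*(-34061) = -374 + 34061 = 33687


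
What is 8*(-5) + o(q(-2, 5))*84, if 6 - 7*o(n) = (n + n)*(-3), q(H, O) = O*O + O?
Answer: 2192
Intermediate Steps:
q(H, O) = O + O² (q(H, O) = O² + O = O + O²)
o(n) = 6/7 + 6*n/7 (o(n) = 6/7 - (n + n)*(-3)/7 = 6/7 - 2*n*(-3)/7 = 6/7 - (-6)*n/7 = 6/7 + 6*n/7)
8*(-5) + o(q(-2, 5))*84 = 8*(-5) + (6/7 + 6*(5*(1 + 5))/7)*84 = -40 + (6/7 + 6*(5*6)/7)*84 = -40 + (6/7 + (6/7)*30)*84 = -40 + (6/7 + 180/7)*84 = -40 + (186/7)*84 = -40 + 2232 = 2192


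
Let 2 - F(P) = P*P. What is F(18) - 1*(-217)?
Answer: -105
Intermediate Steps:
F(P) = 2 - P² (F(P) = 2 - P*P = 2 - P²)
F(18) - 1*(-217) = (2 - 1*18²) - 1*(-217) = (2 - 1*324) + 217 = (2 - 324) + 217 = -322 + 217 = -105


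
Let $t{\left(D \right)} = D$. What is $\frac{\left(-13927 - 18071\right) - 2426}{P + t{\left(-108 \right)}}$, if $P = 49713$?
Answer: $- \frac{34424}{49605} \approx -0.69396$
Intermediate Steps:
$\frac{\left(-13927 - 18071\right) - 2426}{P + t{\left(-108 \right)}} = \frac{\left(-13927 - 18071\right) - 2426}{49713 - 108} = \frac{\left(-13927 - 18071\right) - 2426}{49605} = \left(-31998 - 2426\right) \frac{1}{49605} = \left(-34424\right) \frac{1}{49605} = - \frac{34424}{49605}$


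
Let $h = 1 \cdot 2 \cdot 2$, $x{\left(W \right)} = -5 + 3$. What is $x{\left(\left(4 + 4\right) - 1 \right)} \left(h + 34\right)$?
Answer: $-76$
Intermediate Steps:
$x{\left(W \right)} = -2$
$h = 4$ ($h = 2 \cdot 2 = 4$)
$x{\left(\left(4 + 4\right) - 1 \right)} \left(h + 34\right) = - 2 \left(4 + 34\right) = \left(-2\right) 38 = -76$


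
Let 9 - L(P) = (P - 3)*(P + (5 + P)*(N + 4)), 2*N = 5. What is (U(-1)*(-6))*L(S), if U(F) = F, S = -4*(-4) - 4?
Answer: -6561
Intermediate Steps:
N = 5/2 (N = (½)*5 = 5/2 ≈ 2.5000)
S = 12 (S = 16 - 4 = 12)
L(P) = 9 - (-3 + P)*(65/2 + 15*P/2) (L(P) = 9 - (P - 3)*(P + (5 + P)*(5/2 + 4)) = 9 - (-3 + P)*(P + (5 + P)*(13/2)) = 9 - (-3 + P)*(P + (65/2 + 13*P/2)) = 9 - (-3 + P)*(65/2 + 15*P/2))
(U(-1)*(-6))*L(S) = (-1*(-6))*(213/2 - 10*12 - 15/2*12²) = 6*(213/2 - 120 - 15/2*144) = 6*(213/2 - 120 - 1080) = 6*(-2187/2) = -6561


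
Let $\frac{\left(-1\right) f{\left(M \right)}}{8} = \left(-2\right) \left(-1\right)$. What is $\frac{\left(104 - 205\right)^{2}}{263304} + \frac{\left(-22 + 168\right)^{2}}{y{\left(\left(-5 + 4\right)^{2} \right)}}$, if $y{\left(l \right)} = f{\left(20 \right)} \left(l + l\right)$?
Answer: $- \frac{21922897}{32913} \approx -666.09$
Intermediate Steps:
$f{\left(M \right)} = -16$ ($f{\left(M \right)} = - 8 \left(\left(-2\right) \left(-1\right)\right) = \left(-8\right) 2 = -16$)
$y{\left(l \right)} = - 32 l$ ($y{\left(l \right)} = - 16 \left(l + l\right) = - 16 \cdot 2 l = - 32 l$)
$\frac{\left(104 - 205\right)^{2}}{263304} + \frac{\left(-22 + 168\right)^{2}}{y{\left(\left(-5 + 4\right)^{2} \right)}} = \frac{\left(104 - 205\right)^{2}}{263304} + \frac{\left(-22 + 168\right)^{2}}{\left(-32\right) \left(-5 + 4\right)^{2}} = \left(-101\right)^{2} \cdot \frac{1}{263304} + \frac{146^{2}}{\left(-32\right) \left(-1\right)^{2}} = 10201 \cdot \frac{1}{263304} + \frac{21316}{\left(-32\right) 1} = \frac{10201}{263304} + \frac{21316}{-32} = \frac{10201}{263304} + 21316 \left(- \frac{1}{32}\right) = \frac{10201}{263304} - \frac{5329}{8} = - \frac{21922897}{32913}$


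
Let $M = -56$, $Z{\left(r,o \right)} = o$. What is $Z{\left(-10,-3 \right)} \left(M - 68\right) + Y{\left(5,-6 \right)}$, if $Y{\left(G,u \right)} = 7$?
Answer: $379$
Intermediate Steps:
$Z{\left(-10,-3 \right)} \left(M - 68\right) + Y{\left(5,-6 \right)} = - 3 \left(-56 - 68\right) + 7 = \left(-3\right) \left(-124\right) + 7 = 372 + 7 = 379$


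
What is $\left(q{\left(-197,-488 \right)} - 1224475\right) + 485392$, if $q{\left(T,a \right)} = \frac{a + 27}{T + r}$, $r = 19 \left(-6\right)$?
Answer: $- \frac{229854352}{311} \approx -7.3908 \cdot 10^{5}$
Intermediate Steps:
$r = -114$
$q{\left(T,a \right)} = \frac{27 + a}{-114 + T}$ ($q{\left(T,a \right)} = \frac{a + 27}{T - 114} = \frac{27 + a}{-114 + T}$)
$\left(q{\left(-197,-488 \right)} - 1224475\right) + 485392 = \left(\frac{27 - 488}{-114 - 197} - 1224475\right) + 485392 = \left(\frac{1}{-311} \left(-461\right) - 1224475\right) + 485392 = \left(\left(- \frac{1}{311}\right) \left(-461\right) - 1224475\right) + 485392 = \left(\frac{461}{311} - 1224475\right) + 485392 = - \frac{380811264}{311} + 485392 = - \frac{229854352}{311}$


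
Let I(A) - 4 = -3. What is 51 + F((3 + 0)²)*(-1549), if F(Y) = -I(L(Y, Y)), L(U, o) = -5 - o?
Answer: 1600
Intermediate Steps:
I(A) = 1 (I(A) = 4 - 3 = 1)
F(Y) = -1 (F(Y) = -1*1 = -1)
51 + F((3 + 0)²)*(-1549) = 51 - 1*(-1549) = 51 + 1549 = 1600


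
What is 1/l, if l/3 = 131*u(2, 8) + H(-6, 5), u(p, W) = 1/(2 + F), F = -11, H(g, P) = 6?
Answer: -3/77 ≈ -0.038961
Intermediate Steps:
u(p, W) = -⅑ (u(p, W) = 1/(2 - 11) = 1/(-9) = -⅑)
l = -77/3 (l = 3*(131*(-⅑) + 6) = 3*(-131/9 + 6) = 3*(-77/9) = -77/3 ≈ -25.667)
1/l = 1/(-77/3) = -3/77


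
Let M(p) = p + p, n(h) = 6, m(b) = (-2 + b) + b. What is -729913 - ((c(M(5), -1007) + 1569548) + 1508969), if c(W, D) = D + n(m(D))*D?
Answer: -3801381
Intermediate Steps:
m(b) = -2 + 2*b
M(p) = 2*p
c(W, D) = 7*D (c(W, D) = D + 6*D = 7*D)
-729913 - ((c(M(5), -1007) + 1569548) + 1508969) = -729913 - ((7*(-1007) + 1569548) + 1508969) = -729913 - ((-7049 + 1569548) + 1508969) = -729913 - (1562499 + 1508969) = -729913 - 1*3071468 = -729913 - 3071468 = -3801381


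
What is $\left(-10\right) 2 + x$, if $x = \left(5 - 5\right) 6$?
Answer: $-20$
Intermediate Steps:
$x = 0$ ($x = 0 \cdot 6 = 0$)
$\left(-10\right) 2 + x = \left(-10\right) 2 + 0 = -20 + 0 = -20$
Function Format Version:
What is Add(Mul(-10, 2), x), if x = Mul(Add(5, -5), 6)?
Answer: -20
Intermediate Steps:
x = 0 (x = Mul(0, 6) = 0)
Add(Mul(-10, 2), x) = Add(Mul(-10, 2), 0) = Add(-20, 0) = -20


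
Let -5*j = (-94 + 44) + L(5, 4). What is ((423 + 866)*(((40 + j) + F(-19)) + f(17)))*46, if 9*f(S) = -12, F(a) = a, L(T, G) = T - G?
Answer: 26207948/15 ≈ 1.7472e+6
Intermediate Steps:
f(S) = -4/3 (f(S) = (⅑)*(-12) = -4/3)
j = 49/5 (j = -((-94 + 44) + (5 - 1*4))/5 = -(-50 + (5 - 4))/5 = -(-50 + 1)/5 = -⅕*(-49) = 49/5 ≈ 9.8000)
((423 + 866)*(((40 + j) + F(-19)) + f(17)))*46 = ((423 + 866)*(((40 + 49/5) - 19) - 4/3))*46 = (1289*((249/5 - 19) - 4/3))*46 = (1289*(154/5 - 4/3))*46 = (1289*(442/15))*46 = (569738/15)*46 = 26207948/15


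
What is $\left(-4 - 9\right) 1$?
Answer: $-13$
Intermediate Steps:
$\left(-4 - 9\right) 1 = \left(-13\right) 1 = -13$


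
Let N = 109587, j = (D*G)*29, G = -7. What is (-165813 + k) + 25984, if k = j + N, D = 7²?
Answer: -40189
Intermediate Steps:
D = 49
j = -9947 (j = (49*(-7))*29 = -343*29 = -9947)
k = 99640 (k = -9947 + 109587 = 99640)
(-165813 + k) + 25984 = (-165813 + 99640) + 25984 = -66173 + 25984 = -40189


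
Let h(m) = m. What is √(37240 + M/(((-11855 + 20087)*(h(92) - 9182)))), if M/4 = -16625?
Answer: √6031058214165/12726 ≈ 192.98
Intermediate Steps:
M = -66500 (M = 4*(-16625) = -66500)
√(37240 + M/(((-11855 + 20087)*(h(92) - 9182)))) = √(37240 - 66500*1/((-11855 + 20087)*(92 - 9182))) = √(37240 - 66500/(8232*(-9090))) = √(37240 - 66500/(-74828880)) = √(37240 - 66500*(-1/74828880)) = √(37240 + 475/534492) = √(19904482555/534492) = √6031058214165/12726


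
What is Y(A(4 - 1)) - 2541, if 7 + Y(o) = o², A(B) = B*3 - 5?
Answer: -2532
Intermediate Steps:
A(B) = -5 + 3*B (A(B) = 3*B - 5 = -5 + 3*B)
Y(o) = -7 + o²
Y(A(4 - 1)) - 2541 = (-7 + (-5 + 3*(4 - 1))²) - 2541 = (-7 + (-5 + 3*3)²) - 2541 = (-7 + (-5 + 9)²) - 2541 = (-7 + 4²) - 2541 = (-7 + 16) - 2541 = 9 - 2541 = -2532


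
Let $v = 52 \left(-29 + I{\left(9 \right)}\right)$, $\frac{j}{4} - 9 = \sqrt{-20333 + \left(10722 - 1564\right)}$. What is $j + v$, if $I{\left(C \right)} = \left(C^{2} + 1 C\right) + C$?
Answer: $3676 + 20 i \sqrt{447} \approx 3676.0 + 422.85 i$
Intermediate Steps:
$I{\left(C \right)} = C^{2} + 2 C$ ($I{\left(C \right)} = \left(C^{2} + C\right) + C = \left(C + C^{2}\right) + C = C^{2} + 2 C$)
$j = 36 + 20 i \sqrt{447}$ ($j = 36 + 4 \sqrt{-20333 + \left(10722 - 1564\right)} = 36 + 4 \sqrt{-20333 + 9158} = 36 + 4 \sqrt{-11175} = 36 + 4 \cdot 5 i \sqrt{447} = 36 + 20 i \sqrt{447} \approx 36.0 + 422.85 i$)
$v = 3640$ ($v = 52 \left(-29 + 9 \left(2 + 9\right)\right) = 52 \left(-29 + 9 \cdot 11\right) = 52 \left(-29 + 99\right) = 52 \cdot 70 = 3640$)
$j + v = \left(36 + 20 i \sqrt{447}\right) + 3640 = 3676 + 20 i \sqrt{447}$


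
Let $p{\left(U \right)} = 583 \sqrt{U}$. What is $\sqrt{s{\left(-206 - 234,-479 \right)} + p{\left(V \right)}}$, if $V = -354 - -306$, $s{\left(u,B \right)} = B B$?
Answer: $\sqrt{229441 + 2332 i \sqrt{3}} \approx 479.02 + 4.216 i$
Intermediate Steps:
$s{\left(u,B \right)} = B^{2}$
$V = -48$ ($V = -354 + 306 = -48$)
$\sqrt{s{\left(-206 - 234,-479 \right)} + p{\left(V \right)}} = \sqrt{\left(-479\right)^{2} + 583 \sqrt{-48}} = \sqrt{229441 + 583 \cdot 4 i \sqrt{3}} = \sqrt{229441 + 2332 i \sqrt{3}}$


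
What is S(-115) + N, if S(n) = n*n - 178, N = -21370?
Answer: -8323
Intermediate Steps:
S(n) = -178 + n**2 (S(n) = n**2 - 178 = -178 + n**2)
S(-115) + N = (-178 + (-115)**2) - 21370 = (-178 + 13225) - 21370 = 13047 - 21370 = -8323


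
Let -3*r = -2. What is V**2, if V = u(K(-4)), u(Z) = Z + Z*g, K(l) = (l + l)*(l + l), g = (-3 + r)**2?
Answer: 13778944/81 ≈ 1.7011e+5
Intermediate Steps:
r = 2/3 (r = -1/3*(-2) = 2/3 ≈ 0.66667)
g = 49/9 (g = (-3 + 2/3)**2 = (-7/3)**2 = 49/9 ≈ 5.4444)
K(l) = 4*l**2 (K(l) = (2*l)*(2*l) = 4*l**2)
u(Z) = 58*Z/9 (u(Z) = Z + Z*(49/9) = Z + 49*Z/9 = 58*Z/9)
V = 3712/9 (V = 58*(4*(-4)**2)/9 = 58*(4*16)/9 = (58/9)*64 = 3712/9 ≈ 412.44)
V**2 = (3712/9)**2 = 13778944/81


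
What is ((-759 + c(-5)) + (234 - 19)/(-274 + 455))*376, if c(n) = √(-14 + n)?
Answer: -51573664/181 + 376*I*√19 ≈ -2.8494e+5 + 1638.9*I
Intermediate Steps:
((-759 + c(-5)) + (234 - 19)/(-274 + 455))*376 = ((-759 + √(-14 - 5)) + (234 - 19)/(-274 + 455))*376 = ((-759 + √(-19)) + 215/181)*376 = ((-759 + I*√19) + 215*(1/181))*376 = ((-759 + I*√19) + 215/181)*376 = (-137164/181 + I*√19)*376 = -51573664/181 + 376*I*√19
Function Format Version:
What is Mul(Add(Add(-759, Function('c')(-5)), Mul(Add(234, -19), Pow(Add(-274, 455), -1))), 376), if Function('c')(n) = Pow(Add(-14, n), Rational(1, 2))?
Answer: Add(Rational(-51573664, 181), Mul(376, I, Pow(19, Rational(1, 2)))) ≈ Add(-2.8494e+5, Mul(1638.9, I))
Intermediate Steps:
Mul(Add(Add(-759, Function('c')(-5)), Mul(Add(234, -19), Pow(Add(-274, 455), -1))), 376) = Mul(Add(Add(-759, Pow(Add(-14, -5), Rational(1, 2))), Mul(Add(234, -19), Pow(Add(-274, 455), -1))), 376) = Mul(Add(Add(-759, Pow(-19, Rational(1, 2))), Mul(215, Pow(181, -1))), 376) = Mul(Add(Add(-759, Mul(I, Pow(19, Rational(1, 2)))), Mul(215, Rational(1, 181))), 376) = Mul(Add(Add(-759, Mul(I, Pow(19, Rational(1, 2)))), Rational(215, 181)), 376) = Mul(Add(Rational(-137164, 181), Mul(I, Pow(19, Rational(1, 2)))), 376) = Add(Rational(-51573664, 181), Mul(376, I, Pow(19, Rational(1, 2))))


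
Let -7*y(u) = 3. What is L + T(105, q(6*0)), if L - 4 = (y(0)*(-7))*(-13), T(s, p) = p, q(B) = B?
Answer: -35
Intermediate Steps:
y(u) = -3/7 (y(u) = -1/7*3 = -3/7)
L = -35 (L = 4 - 3/7*(-7)*(-13) = 4 + 3*(-13) = 4 - 39 = -35)
L + T(105, q(6*0)) = -35 + 6*0 = -35 + 0 = -35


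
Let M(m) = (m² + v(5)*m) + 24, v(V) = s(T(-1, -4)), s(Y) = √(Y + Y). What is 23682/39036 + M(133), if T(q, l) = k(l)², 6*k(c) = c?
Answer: 115244725/6506 + 266*√2/3 ≈ 17839.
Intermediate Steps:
k(c) = c/6
T(q, l) = l²/36 (T(q, l) = (l/6)² = l²/36)
s(Y) = √2*√Y (s(Y) = √(2*Y) = √2*√Y)
v(V) = 2*√2/3 (v(V) = √2*√((1/36)*(-4)²) = √2*√((1/36)*16) = √2*√(4/9) = √2*(⅔) = 2*√2/3)
M(m) = 24 + m² + 2*m*√2/3 (M(m) = (m² + (2*√2/3)*m) + 24 = (m² + 2*m*√2/3) + 24 = 24 + m² + 2*m*√2/3)
23682/39036 + M(133) = 23682/39036 + (24 + 133² + (⅔)*133*√2) = 23682*(1/39036) + (24 + 17689 + 266*√2/3) = 3947/6506 + (17713 + 266*√2/3) = 115244725/6506 + 266*√2/3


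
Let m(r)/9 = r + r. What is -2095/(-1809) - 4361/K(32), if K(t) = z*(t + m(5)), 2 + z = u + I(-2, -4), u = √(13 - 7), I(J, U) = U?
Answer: 9166999/1103490 + 4361*√6/3660 ≈ 11.226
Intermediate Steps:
m(r) = 18*r (m(r) = 9*(r + r) = 9*(2*r) = 18*r)
u = √6 ≈ 2.4495
z = -6 + √6 (z = -2 + (√6 - 4) = -2 + (-4 + √6) = -6 + √6 ≈ -3.5505)
K(t) = (-6 + √6)*(90 + t) (K(t) = (-6 + √6)*(t + 18*5) = (-6 + √6)*(t + 90) = (-6 + √6)*(90 + t))
-2095/(-1809) - 4361/K(32) = -2095/(-1809) - 4361*(-1/((6 - √6)*(90 + 32))) = -2095*(-1/1809) - 4361*(-1/(122*(6 - √6))) = 2095/1809 - 4361/(-732 + 122*√6)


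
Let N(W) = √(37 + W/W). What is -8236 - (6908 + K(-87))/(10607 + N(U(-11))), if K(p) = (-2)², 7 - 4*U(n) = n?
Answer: -926692588580/112508411 + 6912*√38/112508411 ≈ -8236.7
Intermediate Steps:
U(n) = 7/4 - n/4
N(W) = √38 (N(W) = √(37 + 1) = √38)
K(p) = 4
-8236 - (6908 + K(-87))/(10607 + N(U(-11))) = -8236 - (6908 + 4)/(10607 + √38) = -8236 - 6912/(10607 + √38)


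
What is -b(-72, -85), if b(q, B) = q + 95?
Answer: -23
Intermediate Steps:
b(q, B) = 95 + q
-b(-72, -85) = -(95 - 72) = -1*23 = -23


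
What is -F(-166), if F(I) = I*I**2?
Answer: 4574296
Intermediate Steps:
F(I) = I**3
-F(-166) = -1*(-166)**3 = -1*(-4574296) = 4574296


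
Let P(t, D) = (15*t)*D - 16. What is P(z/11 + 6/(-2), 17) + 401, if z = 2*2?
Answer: -3160/11 ≈ -287.27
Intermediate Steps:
z = 4
P(t, D) = -16 + 15*D*t (P(t, D) = 15*D*t - 16 = -16 + 15*D*t)
P(z/11 + 6/(-2), 17) + 401 = (-16 + 15*17*(4/11 + 6/(-2))) + 401 = (-16 + 15*17*(4*(1/11) + 6*(-½))) + 401 = (-16 + 15*17*(4/11 - 3)) + 401 = (-16 + 15*17*(-29/11)) + 401 = (-16 - 7395/11) + 401 = -7571/11 + 401 = -3160/11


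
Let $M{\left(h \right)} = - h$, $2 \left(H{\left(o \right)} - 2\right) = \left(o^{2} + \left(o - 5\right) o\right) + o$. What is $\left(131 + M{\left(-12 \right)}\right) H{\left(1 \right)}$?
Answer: $143$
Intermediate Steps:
$H{\left(o \right)} = 2 + \frac{o}{2} + \frac{o^{2}}{2} + \frac{o \left(-5 + o\right)}{2}$ ($H{\left(o \right)} = 2 + \frac{\left(o^{2} + \left(o - 5\right) o\right) + o}{2} = 2 + \frac{\left(o^{2} + \left(-5 + o\right) o\right) + o}{2} = 2 + \frac{\left(o^{2} + o \left(-5 + o\right)\right) + o}{2} = 2 + \frac{o + o^{2} + o \left(-5 + o\right)}{2} = 2 + \left(\frac{o}{2} + \frac{o^{2}}{2} + \frac{o \left(-5 + o\right)}{2}\right) = 2 + \frac{o}{2} + \frac{o^{2}}{2} + \frac{o \left(-5 + o\right)}{2}$)
$\left(131 + M{\left(-12 \right)}\right) H{\left(1 \right)} = \left(131 - -12\right) \left(2 + 1^{2} - 2\right) = \left(131 + 12\right) \left(2 + 1 - 2\right) = 143 \cdot 1 = 143$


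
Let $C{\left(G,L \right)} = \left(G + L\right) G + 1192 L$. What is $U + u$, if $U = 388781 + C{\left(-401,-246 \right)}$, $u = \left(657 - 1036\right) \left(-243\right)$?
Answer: $447093$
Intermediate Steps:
$C{\left(G,L \right)} = 1192 L + G \left(G + L\right)$ ($C{\left(G,L \right)} = G \left(G + L\right) + 1192 L = 1192 L + G \left(G + L\right)$)
$u = 92097$ ($u = \left(-379\right) \left(-243\right) = 92097$)
$U = 354996$ ($U = 388781 + \left(\left(-401\right)^{2} + 1192 \left(-246\right) - -98646\right) = 388781 + \left(160801 - 293232 + 98646\right) = 388781 - 33785 = 354996$)
$U + u = 354996 + 92097 = 447093$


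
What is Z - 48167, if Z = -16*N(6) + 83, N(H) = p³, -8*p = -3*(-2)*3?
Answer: -191607/4 ≈ -47902.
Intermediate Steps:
p = -9/4 (p = -(-3*(-2))*3/8 = -3*3/4 = -⅛*18 = -9/4 ≈ -2.2500)
N(H) = -729/64 (N(H) = (-9/4)³ = -729/64)
Z = 1061/4 (Z = -16*(-729/64) + 83 = 729/4 + 83 = 1061/4 ≈ 265.25)
Z - 48167 = 1061/4 - 48167 = -191607/4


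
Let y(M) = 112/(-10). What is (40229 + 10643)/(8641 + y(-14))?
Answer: 254360/43149 ≈ 5.8949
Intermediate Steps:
y(M) = -56/5 (y(M) = 112*(-⅒) = -56/5)
(40229 + 10643)/(8641 + y(-14)) = (40229 + 10643)/(8641 - 56/5) = 50872/(43149/5) = 50872*(5/43149) = 254360/43149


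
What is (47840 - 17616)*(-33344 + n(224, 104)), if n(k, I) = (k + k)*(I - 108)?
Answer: -1061950464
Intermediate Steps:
n(k, I) = 2*k*(-108 + I) (n(k, I) = (2*k)*(-108 + I) = 2*k*(-108 + I))
(47840 - 17616)*(-33344 + n(224, 104)) = (47840 - 17616)*(-33344 + 2*224*(-108 + 104)) = 30224*(-33344 + 2*224*(-4)) = 30224*(-33344 - 1792) = 30224*(-35136) = -1061950464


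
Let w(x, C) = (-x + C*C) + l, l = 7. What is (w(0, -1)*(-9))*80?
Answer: -5760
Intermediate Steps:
w(x, C) = 7 + C**2 - x (w(x, C) = (-x + C*C) + 7 = (-x + C**2) + 7 = (C**2 - x) + 7 = 7 + C**2 - x)
(w(0, -1)*(-9))*80 = ((7 + (-1)**2 - 1*0)*(-9))*80 = ((7 + 1 + 0)*(-9))*80 = (8*(-9))*80 = -72*80 = -5760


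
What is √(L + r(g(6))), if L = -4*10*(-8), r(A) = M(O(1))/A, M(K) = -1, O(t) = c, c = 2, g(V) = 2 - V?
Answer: √1281/2 ≈ 17.896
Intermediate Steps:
O(t) = 2
r(A) = -1/A
L = 320 (L = -40*(-8) = 320)
√(L + r(g(6))) = √(320 - 1/(2 - 1*6)) = √(320 - 1/(2 - 6)) = √(320 - 1/(-4)) = √(320 - 1*(-¼)) = √(320 + ¼) = √(1281/4) = √1281/2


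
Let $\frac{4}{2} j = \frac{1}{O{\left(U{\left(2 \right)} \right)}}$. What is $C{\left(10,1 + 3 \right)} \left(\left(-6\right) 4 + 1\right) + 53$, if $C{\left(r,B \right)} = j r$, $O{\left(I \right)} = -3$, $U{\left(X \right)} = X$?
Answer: $\frac{274}{3} \approx 91.333$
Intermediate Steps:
$j = - \frac{1}{6}$ ($j = \frac{1}{2 \left(-3\right)} = \frac{1}{2} \left(- \frac{1}{3}\right) = - \frac{1}{6} \approx -0.16667$)
$C{\left(r,B \right)} = - \frac{r}{6}$
$C{\left(10,1 + 3 \right)} \left(\left(-6\right) 4 + 1\right) + 53 = \left(- \frac{1}{6}\right) 10 \left(\left(-6\right) 4 + 1\right) + 53 = - \frac{5 \left(-24 + 1\right)}{3} + 53 = \left(- \frac{5}{3}\right) \left(-23\right) + 53 = \frac{115}{3} + 53 = \frac{274}{3}$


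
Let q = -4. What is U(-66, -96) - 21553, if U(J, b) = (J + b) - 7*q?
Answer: -21687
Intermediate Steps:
U(J, b) = 28 + J + b (U(J, b) = (J + b) - 7*(-4) = (J + b) + 28 = 28 + J + b)
U(-66, -96) - 21553 = (28 - 66 - 96) - 21553 = -134 - 21553 = -21687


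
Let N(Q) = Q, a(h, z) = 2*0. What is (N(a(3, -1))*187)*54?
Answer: 0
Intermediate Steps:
a(h, z) = 0
(N(a(3, -1))*187)*54 = (0*187)*54 = 0*54 = 0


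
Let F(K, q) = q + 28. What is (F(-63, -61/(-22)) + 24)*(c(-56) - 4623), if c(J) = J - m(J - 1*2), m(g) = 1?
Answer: -2819700/11 ≈ -2.5634e+5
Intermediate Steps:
F(K, q) = 28 + q
c(J) = -1 + J (c(J) = J - 1*1 = J - 1 = -1 + J)
(F(-63, -61/(-22)) + 24)*(c(-56) - 4623) = ((28 - 61/(-22)) + 24)*((-1 - 56) - 4623) = ((28 - 61*(-1/22)) + 24)*(-57 - 4623) = ((28 + 61/22) + 24)*(-4680) = (677/22 + 24)*(-4680) = (1205/22)*(-4680) = -2819700/11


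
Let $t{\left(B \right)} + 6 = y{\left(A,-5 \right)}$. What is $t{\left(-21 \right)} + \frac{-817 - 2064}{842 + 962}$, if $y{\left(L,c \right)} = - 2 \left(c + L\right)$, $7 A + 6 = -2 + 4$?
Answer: $\frac{44777}{12628} \approx 3.5458$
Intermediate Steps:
$A = - \frac{4}{7}$ ($A = - \frac{6}{7} + \frac{-2 + 4}{7} = - \frac{6}{7} + \frac{1}{7} \cdot 2 = - \frac{6}{7} + \frac{2}{7} = - \frac{4}{7} \approx -0.57143$)
$y{\left(L,c \right)} = - 2 L - 2 c$ ($y{\left(L,c \right)} = - 2 \left(L + c\right) = - 2 L - 2 c$)
$t{\left(B \right)} = \frac{36}{7}$ ($t{\left(B \right)} = -6 - - \frac{78}{7} = -6 + \left(\frac{8}{7} + 10\right) = -6 + \frac{78}{7} = \frac{36}{7}$)
$t{\left(-21 \right)} + \frac{-817 - 2064}{842 + 962} = \frac{36}{7} + \frac{-817 - 2064}{842 + 962} = \frac{36}{7} - \frac{2881}{1804} = \frac{44777}{12628}$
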